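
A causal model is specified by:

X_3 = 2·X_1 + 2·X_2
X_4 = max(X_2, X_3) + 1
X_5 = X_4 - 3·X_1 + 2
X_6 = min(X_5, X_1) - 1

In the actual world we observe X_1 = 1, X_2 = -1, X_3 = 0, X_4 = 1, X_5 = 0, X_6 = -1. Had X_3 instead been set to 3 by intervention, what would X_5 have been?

do(X_3=3) replaces the equation X_3 = 2·X_1 + 2·X_2 with the constant X_3 = 3.
X_4 = max(X_2, X_3) + 1  [with X_2=-1, X_3=3]  = 4
X_5 = X_4 - 3·X_1 + 2  [with X_4=4, X_1=1]  = 3

3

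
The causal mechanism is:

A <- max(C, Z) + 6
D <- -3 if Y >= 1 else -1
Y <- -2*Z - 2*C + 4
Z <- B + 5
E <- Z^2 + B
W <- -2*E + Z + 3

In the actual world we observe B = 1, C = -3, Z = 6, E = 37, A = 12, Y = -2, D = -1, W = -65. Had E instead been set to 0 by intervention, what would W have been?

9

do(E=0) replaces the equation E <- Z^2 + B with the constant E = 0.
Z = B + 5  [with B=1]  = 6
W = -2*E + Z + 3  [with E=0, Z=6]  = 9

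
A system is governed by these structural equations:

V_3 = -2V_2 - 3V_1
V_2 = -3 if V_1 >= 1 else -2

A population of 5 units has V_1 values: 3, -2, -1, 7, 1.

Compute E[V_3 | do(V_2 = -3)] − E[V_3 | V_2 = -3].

6.2

The intervention sets V_2=-3 in all 5 units regardless of V_1. Recomputing V_3 per unit gives -3, 12, 9, -15, 3; average 1.2.
Observing V_2=-3 restricts to units where V_2's equation naturally yields -3: V_1 ∈ {3, 7, 1}. In that subpopulation V_3 = -3, -15, 3, mean -5.
Difference = 1.2 − (-5) = 6.2.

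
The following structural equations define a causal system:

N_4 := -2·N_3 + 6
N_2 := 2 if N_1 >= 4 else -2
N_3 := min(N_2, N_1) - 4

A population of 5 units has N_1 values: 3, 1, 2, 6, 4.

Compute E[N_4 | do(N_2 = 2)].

do(N_2=2) breaks N_2's dependence on N_1. With N_2=2 fixed, N_4 across the units is 10, 12, 10, 10, 10, mean 10.4.

10.4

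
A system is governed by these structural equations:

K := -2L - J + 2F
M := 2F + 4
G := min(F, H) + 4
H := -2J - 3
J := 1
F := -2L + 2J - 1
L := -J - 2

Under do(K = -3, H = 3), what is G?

7

Setting K = -3, H = 3 by intervention discards those variables' equations.
L = -J - 2  [with J=1]  = -3
F = -2L + 2J - 1  [with L=-3, J=1]  = 7
G = min(F, H) + 4  [with F=7, H=3]  = 7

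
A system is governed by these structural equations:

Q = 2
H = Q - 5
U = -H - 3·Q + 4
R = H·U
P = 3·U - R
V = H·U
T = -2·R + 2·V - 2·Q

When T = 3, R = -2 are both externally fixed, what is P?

Under do(T = 3, R = -2), each intervened variable's structural equation is replaced by its fixed value.
H = Q - 5  [with Q=2]  = -3
U = -H - 3·Q + 4  [with H=-3, Q=2]  = 1
P = 3·U - R  [with U=1, R=-2]  = 5

5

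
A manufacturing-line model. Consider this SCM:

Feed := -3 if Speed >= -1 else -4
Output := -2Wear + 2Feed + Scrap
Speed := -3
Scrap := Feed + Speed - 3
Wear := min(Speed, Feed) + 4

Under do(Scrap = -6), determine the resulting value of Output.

-14

Intervening sets Scrap = -6 and removes its equation (Scrap := Feed + Speed - 3).
Feed = -3 if Speed >= -1 else -4  [with Speed=-3]  = -4
Wear = min(Speed, Feed) + 4  [with Speed=-3, Feed=-4]  = 0
Output = -2Wear + 2Feed + Scrap  [with Wear=0, Feed=-4, Scrap=-6]  = -14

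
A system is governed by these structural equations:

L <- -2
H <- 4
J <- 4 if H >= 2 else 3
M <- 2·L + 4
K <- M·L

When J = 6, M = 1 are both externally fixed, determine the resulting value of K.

Setting J = 6, M = 1 by intervention discards those variables' equations.
K = M·L  [with M=1, L=-2]  = -2

-2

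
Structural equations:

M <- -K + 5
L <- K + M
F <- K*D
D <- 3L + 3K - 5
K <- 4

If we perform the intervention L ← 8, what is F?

do(L=8) replaces the equation L <- K + M with the constant L = 8.
D = 3L + 3K - 5  [with L=8, K=4]  = 31
F = K*D  [with K=4, D=31]  = 124

124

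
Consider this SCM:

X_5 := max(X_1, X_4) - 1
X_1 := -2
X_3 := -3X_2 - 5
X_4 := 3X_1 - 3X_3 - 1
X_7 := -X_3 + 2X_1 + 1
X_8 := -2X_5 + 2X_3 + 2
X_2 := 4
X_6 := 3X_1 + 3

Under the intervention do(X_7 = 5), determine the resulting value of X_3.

-17

Intervening sets X_7 = 5 and removes its equation (X_7 := -X_3 + 2X_1 + 1).
X_3 is not downstream of the intervention, so its value is determined by the original equations.
X_3 = -3X_2 - 5  [with X_2=4]  = -17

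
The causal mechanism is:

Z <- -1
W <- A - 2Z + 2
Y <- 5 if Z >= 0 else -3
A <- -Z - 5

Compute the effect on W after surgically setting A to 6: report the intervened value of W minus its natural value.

The intervention breaks the incoming arrows to A: A <- -Z - 5 no longer applies, and A = 6.
W = A - 2Z + 2  [with A=6, Z=-1]  = 10
Without intervention: A = -Z - 5  [with Z=-1]  = -4; W = A - 2Z + 2  [with A=-4, Z=-1]  = 0.
Change = 10 − 0 = 10.

10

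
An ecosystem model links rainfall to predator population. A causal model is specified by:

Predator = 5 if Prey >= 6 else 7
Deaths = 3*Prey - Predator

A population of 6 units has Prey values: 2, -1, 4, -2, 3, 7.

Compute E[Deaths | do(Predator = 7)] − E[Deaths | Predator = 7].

Under do(Predator=7), Predator's equation is replaced by Predator=7 for every unit. Per-unit Deaths: -1, -10, 5, -13, 2, 14. Mean = -0.5.
Conditioning on Predator=7 selects the 5 unit(s) with Prey ∈ {2, -1, 4, -2, 3}. Their Deaths values: -1, -10, 5, -13, 2. Mean = -3.4.
Difference = -0.5 − (-3.4) = 2.9.

2.9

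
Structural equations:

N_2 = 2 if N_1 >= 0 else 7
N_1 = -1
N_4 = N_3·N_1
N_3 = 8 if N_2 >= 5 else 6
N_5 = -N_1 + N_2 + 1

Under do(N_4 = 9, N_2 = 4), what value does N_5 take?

6

The joint intervention fixes N_4 = 9, N_2 = 4, removing each variable's own equation.
N_5 = -N_1 + N_2 + 1  [with N_1=-1, N_2=4]  = 6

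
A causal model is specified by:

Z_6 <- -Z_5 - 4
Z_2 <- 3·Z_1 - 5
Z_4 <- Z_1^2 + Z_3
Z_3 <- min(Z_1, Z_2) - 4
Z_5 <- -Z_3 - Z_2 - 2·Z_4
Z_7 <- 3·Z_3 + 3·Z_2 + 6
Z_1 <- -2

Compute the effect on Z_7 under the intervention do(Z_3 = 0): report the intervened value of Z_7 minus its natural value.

45

The intervention breaks the incoming arrows to Z_3: Z_3 <- min(Z_1, Z_2) - 4 no longer applies, and Z_3 = 0.
Z_2 = 3·Z_1 - 5  [with Z_1=-2]  = -11
Z_7 = 3·Z_3 + 3·Z_2 + 6  [with Z_3=0, Z_2=-11]  = -27
Without intervention: Z_2 = 3·Z_1 - 5  [with Z_1=-2]  = -11; Z_3 = min(Z_1, Z_2) - 4  [with Z_1=-2, Z_2=-11]  = -15; Z_7 = 3·Z_3 + 3·Z_2 + 6  [with Z_3=-15, Z_2=-11]  = -72.
Change = -27 − (-72) = 45.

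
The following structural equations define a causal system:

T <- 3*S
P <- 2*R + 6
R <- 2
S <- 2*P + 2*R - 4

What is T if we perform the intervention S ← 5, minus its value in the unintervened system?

-45

The intervention breaks the incoming arrows to S: S <- 2*P + 2*R - 4 no longer applies, and S = 5.
T = 3*S  [with S=5]  = 15
Without intervention: P = 2*R + 6  [with R=2]  = 10; S = 2*P + 2*R - 4  [with P=10, R=2]  = 20; T = 3*S  [with S=20]  = 60.
Change = 15 − 60 = -45.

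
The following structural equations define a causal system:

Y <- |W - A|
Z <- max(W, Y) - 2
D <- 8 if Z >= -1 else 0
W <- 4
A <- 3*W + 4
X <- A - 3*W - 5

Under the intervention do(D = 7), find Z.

do(D=7) replaces the equation D <- 8 if Z >= -1 else 0 with the constant D = 7.
Since Z is not a descendant of the intervened variable, it is unaffected.
A = 3*W + 4  [with W=4]  = 16
Y = |W - A|  [with W=4, A=16]  = 12
Z = max(W, Y) - 2  [with W=4, Y=12]  = 10

10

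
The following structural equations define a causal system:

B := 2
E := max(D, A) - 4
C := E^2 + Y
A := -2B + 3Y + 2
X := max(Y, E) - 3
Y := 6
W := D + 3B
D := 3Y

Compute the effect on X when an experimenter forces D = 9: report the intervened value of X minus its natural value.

The intervention breaks the incoming arrows to D: D := 3Y no longer applies, and D = 9.
A = -2B + 3Y + 2  [with B=2, Y=6]  = 16
E = max(D, A) - 4  [with D=9, A=16]  = 12
X = max(Y, E) - 3  [with Y=6, E=12]  = 9
Without intervention: D = 3Y  [with Y=6]  = 18; A = -2B + 3Y + 2  [with B=2, Y=6]  = 16; E = max(D, A) - 4  [with D=18, A=16]  = 14; X = max(Y, E) - 3  [with Y=6, E=14]  = 11.
Change = 9 − 11 = -2.

-2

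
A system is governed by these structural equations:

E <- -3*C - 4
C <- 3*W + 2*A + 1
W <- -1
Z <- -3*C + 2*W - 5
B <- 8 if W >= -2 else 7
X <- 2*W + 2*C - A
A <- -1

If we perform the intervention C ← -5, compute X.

-11

The intervention breaks the incoming arrows to C: C <- 3*W + 2*A + 1 no longer applies, and C = -5.
X = 2*W + 2*C - A  [with W=-1, C=-5, A=-1]  = -11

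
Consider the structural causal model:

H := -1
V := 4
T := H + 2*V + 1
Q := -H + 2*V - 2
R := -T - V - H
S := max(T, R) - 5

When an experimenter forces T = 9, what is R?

-12

do(T=9) replaces the equation T := H + 2*V + 1 with the constant T = 9.
R = -T - V - H  [with T=9, V=4, H=-1]  = -12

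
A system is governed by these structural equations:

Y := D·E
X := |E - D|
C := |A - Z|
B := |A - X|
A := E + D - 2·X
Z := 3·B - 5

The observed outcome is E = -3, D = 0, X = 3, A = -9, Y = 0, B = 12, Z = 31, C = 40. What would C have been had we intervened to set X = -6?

31

The intervention breaks the incoming arrows to X: X := |E - D| no longer applies, and X = -6.
A = E + D - 2·X  [with E=-3, D=0, X=-6]  = 9
B = |A - X|  [with A=9, X=-6]  = 15
Z = 3·B - 5  [with B=15]  = 40
C = |A - Z|  [with A=9, Z=40]  = 31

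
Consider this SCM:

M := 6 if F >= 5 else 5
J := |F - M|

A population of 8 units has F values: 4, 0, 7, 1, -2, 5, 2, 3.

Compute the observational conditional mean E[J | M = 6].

1

E[J|M=6] averages over only the 2 units with M=6 (F = 7, 5): J = 1, 1, mean 1.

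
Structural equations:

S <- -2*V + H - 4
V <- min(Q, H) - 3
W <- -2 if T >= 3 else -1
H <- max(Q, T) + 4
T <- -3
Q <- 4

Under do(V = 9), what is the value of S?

Intervening sets V = 9 and removes its equation (V <- min(Q, H) - 3).
H = max(Q, T) + 4  [with Q=4, T=-3]  = 8
S = -2*V + H - 4  [with V=9, H=8]  = -14

-14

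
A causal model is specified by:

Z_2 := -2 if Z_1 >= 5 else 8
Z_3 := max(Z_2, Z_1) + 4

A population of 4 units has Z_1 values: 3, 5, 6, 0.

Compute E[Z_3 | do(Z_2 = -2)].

7.5

Under do(Z_2=-2), Z_2's equation is replaced by Z_2=-2 for every unit. Per-unit Z_3: 7, 9, 10, 4. Mean = 7.5.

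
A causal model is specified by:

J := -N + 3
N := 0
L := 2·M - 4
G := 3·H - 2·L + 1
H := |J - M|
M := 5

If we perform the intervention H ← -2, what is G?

Under do(H=-2), the mechanism H := |J - M| is discarded; H is fixed at -2.
L = 2·M - 4  [with M=5]  = 6
G = 3·H - 2·L + 1  [with H=-2, L=6]  = -17

-17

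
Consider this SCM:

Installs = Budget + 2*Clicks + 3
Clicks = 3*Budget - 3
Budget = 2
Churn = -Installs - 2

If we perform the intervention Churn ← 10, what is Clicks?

The intervention breaks the incoming arrows to Churn: Churn = -Installs - 2 no longer applies, and Churn = 10.
Since Clicks is not a descendant of the intervened variable, it is unaffected.
Clicks = 3*Budget - 3  [with Budget=2]  = 3

3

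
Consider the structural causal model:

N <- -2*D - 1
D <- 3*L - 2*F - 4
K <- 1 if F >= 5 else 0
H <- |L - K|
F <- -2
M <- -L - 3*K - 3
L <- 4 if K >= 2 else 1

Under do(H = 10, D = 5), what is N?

The joint intervention fixes H = 10, D = 5, removing each variable's own equation.
N = -2*D - 1  [with D=5]  = -11

-11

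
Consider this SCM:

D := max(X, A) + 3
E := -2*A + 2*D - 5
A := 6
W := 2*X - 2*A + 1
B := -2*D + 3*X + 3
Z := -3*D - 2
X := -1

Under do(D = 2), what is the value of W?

The intervention breaks the incoming arrows to D: D := max(X, A) + 3 no longer applies, and D = 2.
No directed path runs from D to W, so W keeps its natural value.
W = 2*X - 2*A + 1  [with X=-1, A=6]  = -13

-13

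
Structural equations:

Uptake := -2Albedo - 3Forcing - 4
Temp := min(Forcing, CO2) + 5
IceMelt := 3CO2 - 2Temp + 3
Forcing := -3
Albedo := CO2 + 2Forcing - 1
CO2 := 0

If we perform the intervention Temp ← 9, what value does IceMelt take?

-15

The intervention breaks the incoming arrows to Temp: Temp := min(Forcing, CO2) + 5 no longer applies, and Temp = 9.
IceMelt = 3CO2 - 2Temp + 3  [with CO2=0, Temp=9]  = -15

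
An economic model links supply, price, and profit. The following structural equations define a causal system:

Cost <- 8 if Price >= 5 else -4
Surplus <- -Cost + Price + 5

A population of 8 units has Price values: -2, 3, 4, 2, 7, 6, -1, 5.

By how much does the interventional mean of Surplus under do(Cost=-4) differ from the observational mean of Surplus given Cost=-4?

do(Cost=-4) breaks Cost's dependence on Price. With Cost=-4 fixed, Surplus across the units is 7, 12, 13, 11, 16, 15, 8, 14, mean 12.
Observing Cost=-4 restricts to units where Cost's equation naturally yields -4: Price ∈ {-2, 3, 4, 2, -1}. In that subpopulation Surplus = 7, 12, 13, 11, 8, mean 10.2.
Difference = 12 − 10.2 = 1.8.

1.8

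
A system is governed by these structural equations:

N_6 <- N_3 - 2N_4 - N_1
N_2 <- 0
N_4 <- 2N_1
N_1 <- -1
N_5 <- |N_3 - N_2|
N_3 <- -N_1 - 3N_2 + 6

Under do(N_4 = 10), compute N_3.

7

Under do(N_4=10), the mechanism N_4 <- 2N_1 is discarded; N_4 is fixed at 10.
Since N_3 is not a descendant of the intervened variable, it is unaffected.
N_3 = -N_1 - 3N_2 + 6  [with N_1=-1, N_2=0]  = 7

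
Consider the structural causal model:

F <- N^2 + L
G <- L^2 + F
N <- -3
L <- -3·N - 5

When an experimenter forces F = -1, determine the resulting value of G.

The intervention breaks the incoming arrows to F: F <- N^2 + L no longer applies, and F = -1.
L = -3·N - 5  [with N=-3]  = 4
G = L^2 + F  [with L=4, F=-1]  = 15

15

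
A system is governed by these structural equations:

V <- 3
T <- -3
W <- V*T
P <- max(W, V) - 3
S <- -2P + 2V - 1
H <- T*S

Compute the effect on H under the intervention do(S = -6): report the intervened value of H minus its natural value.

33

The intervention breaks the incoming arrows to S: S <- -2P + 2V - 1 no longer applies, and S = -6.
H = T*S  [with T=-3, S=-6]  = 18
Without intervention: W = V*T  [with V=3, T=-3]  = -9; P = max(W, V) - 3  [with W=-9, V=3]  = 0; S = -2P + 2V - 1  [with P=0, V=3]  = 5; H = T*S  [with T=-3, S=5]  = -15.
Change = 18 − (-15) = 33.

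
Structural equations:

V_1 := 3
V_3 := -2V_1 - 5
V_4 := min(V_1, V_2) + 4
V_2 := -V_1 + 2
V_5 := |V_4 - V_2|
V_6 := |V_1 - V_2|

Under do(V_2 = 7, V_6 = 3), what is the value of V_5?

Setting V_2 = 7, V_6 = 3 by intervention discards those variables' equations.
V_4 = min(V_1, V_2) + 4  [with V_1=3, V_2=7]  = 7
V_5 = |V_4 - V_2|  [with V_4=7, V_2=7]  = 0

0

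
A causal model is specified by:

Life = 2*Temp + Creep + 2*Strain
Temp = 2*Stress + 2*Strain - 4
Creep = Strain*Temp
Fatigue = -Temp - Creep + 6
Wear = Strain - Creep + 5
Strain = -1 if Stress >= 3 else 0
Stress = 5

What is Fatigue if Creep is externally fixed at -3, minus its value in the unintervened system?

Under do(Creep=-3), the mechanism Creep = Strain*Temp is discarded; Creep is fixed at -3.
Strain = -1 if Stress >= 3 else 0  [with Stress=5]  = -1
Temp = 2*Stress + 2*Strain - 4  [with Stress=5, Strain=-1]  = 4
Fatigue = -Temp - Creep + 6  [with Temp=4, Creep=-3]  = 5
Without intervention: Strain = -1 if Stress >= 3 else 0  [with Stress=5]  = -1; Temp = 2*Stress + 2*Strain - 4  [with Stress=5, Strain=-1]  = 4; Creep = Strain*Temp  [with Strain=-1, Temp=4]  = -4; Fatigue = -Temp - Creep + 6  [with Temp=4, Creep=-4]  = 6.
Change = 5 − 6 = -1.

-1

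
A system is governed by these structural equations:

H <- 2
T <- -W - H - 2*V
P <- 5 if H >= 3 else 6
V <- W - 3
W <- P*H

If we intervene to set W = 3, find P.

Under do(W=3), the mechanism W <- P*H is discarded; W is fixed at 3.
Since P is not a descendant of the intervened variable, it is unaffected.
P = 5 if H >= 3 else 6  [with H=2]  = 6

6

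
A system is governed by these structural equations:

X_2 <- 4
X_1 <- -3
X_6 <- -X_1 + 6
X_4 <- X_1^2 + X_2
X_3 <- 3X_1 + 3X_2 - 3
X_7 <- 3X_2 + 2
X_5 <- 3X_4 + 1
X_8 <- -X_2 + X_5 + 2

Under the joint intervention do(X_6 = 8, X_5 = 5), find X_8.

Under do(X_6 = 8, X_5 = 5), each intervened variable's structural equation is replaced by its fixed value.
X_8 = -X_2 + X_5 + 2  [with X_2=4, X_5=5]  = 3

3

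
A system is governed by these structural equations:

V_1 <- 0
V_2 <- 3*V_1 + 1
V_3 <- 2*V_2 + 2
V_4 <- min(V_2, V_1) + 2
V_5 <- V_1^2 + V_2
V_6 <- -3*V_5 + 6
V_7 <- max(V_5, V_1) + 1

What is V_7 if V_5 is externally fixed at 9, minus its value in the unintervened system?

8

Under do(V_5=9), the mechanism V_5 <- V_1^2 + V_2 is discarded; V_5 is fixed at 9.
V_7 = max(V_5, V_1) + 1  [with V_5=9, V_1=0]  = 10
Without intervention: V_2 = 3*V_1 + 1  [with V_1=0]  = 1; V_5 = V_1^2 + V_2  [with V_1=0, V_2=1]  = 1; V_7 = max(V_5, V_1) + 1  [with V_5=1, V_1=0]  = 2.
Change = 10 − 2 = 8.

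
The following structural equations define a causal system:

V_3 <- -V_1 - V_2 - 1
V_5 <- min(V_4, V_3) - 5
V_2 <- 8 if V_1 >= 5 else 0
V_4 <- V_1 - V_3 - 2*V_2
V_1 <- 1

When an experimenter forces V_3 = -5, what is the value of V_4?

The intervention breaks the incoming arrows to V_3: V_3 <- -V_1 - V_2 - 1 no longer applies, and V_3 = -5.
V_2 = 8 if V_1 >= 5 else 0  [with V_1=1]  = 0
V_4 = V_1 - V_3 - 2*V_2  [with V_1=1, V_3=-5, V_2=0]  = 6

6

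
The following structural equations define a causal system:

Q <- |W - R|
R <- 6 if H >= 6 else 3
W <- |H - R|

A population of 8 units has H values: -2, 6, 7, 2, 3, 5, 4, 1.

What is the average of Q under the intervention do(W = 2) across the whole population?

The intervention sets W=2 in all 8 units regardless of H. Recomputing Q per unit gives 1, 4, 4, 1, 1, 1, 1, 1; average 1.75.

1.75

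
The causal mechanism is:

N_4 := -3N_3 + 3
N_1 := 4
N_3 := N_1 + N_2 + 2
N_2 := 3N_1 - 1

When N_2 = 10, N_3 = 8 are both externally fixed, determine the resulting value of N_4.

-21

Setting N_2 = 10, N_3 = 8 by intervention discards those variables' equations.
N_4 = -3N_3 + 3  [with N_3=8]  = -21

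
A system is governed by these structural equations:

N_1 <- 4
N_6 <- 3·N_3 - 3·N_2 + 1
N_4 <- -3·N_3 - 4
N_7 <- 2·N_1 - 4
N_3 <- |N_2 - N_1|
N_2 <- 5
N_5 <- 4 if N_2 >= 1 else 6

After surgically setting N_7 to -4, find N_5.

4

The intervention breaks the incoming arrows to N_7: N_7 <- 2·N_1 - 4 no longer applies, and N_7 = -4.
N_5 is not downstream of the intervention, so its value is determined by the original equations.
N_5 = 4 if N_2 >= 1 else 6  [with N_2=5]  = 4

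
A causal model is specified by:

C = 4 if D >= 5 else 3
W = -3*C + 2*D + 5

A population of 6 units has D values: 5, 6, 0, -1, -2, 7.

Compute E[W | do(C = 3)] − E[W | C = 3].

Every unit gets C=3 under the intervention. W values become 6, 8, -4, -6, -8, 10; E[W|do(C=3)] = 1.
Conditioning on C=3 selects the 3 unit(s) with D ∈ {0, -1, -2}. Their W values: -4, -6, -8. Mean = -6.
Difference = 1 − (-6) = 7.

7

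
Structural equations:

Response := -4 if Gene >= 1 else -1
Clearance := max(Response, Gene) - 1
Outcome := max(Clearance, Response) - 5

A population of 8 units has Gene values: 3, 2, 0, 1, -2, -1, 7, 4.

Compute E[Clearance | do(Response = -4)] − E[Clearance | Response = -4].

-1.65

The intervention sets Response=-4 in all 8 units regardless of Gene. Recomputing Clearance per unit gives 2, 1, -1, 0, -3, -2, 6, 3; average 0.75.
Conditioning on Response=-4 selects the 5 unit(s) with Gene ∈ {3, 2, 1, 7, 4}. Their Clearance values: 2, 1, 0, 6, 3. Mean = 2.4.
Difference = 0.75 − 2.4 = -1.65.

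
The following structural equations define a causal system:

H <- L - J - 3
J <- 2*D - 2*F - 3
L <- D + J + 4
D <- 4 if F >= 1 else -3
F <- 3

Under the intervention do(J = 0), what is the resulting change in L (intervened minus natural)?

The intervention breaks the incoming arrows to J: J <- 2*D - 2*F - 3 no longer applies, and J = 0.
D = 4 if F >= 1 else -3  [with F=3]  = 4
L = D + J + 4  [with D=4, J=0]  = 8
Without intervention: D = 4 if F >= 1 else -3  [with F=3]  = 4; J = 2*D - 2*F - 3  [with D=4, F=3]  = -1; L = D + J + 4  [with D=4, J=-1]  = 7.
Change = 8 − 7 = 1.

1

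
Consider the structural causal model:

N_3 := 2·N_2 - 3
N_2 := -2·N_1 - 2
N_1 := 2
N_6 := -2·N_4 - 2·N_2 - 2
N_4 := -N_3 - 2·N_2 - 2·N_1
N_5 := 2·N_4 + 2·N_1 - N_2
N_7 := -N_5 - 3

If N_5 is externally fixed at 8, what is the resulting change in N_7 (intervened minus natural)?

Under do(N_5=8), the mechanism N_5 := 2·N_4 + 2·N_1 - N_2 is discarded; N_5 is fixed at 8.
N_7 = -N_5 - 3  [with N_5=8]  = -11
Without intervention: N_2 = -2·N_1 - 2  [with N_1=2]  = -6; N_3 = 2·N_2 - 3  [with N_2=-6]  = -15; N_4 = -N_3 - 2·N_2 - 2·N_1  [with N_3=-15, N_2=-6, N_1=2]  = 23; N_5 = 2·N_4 + 2·N_1 - N_2  [with N_4=23, N_1=2, N_2=-6]  = 56; N_7 = -N_5 - 3  [with N_5=56]  = -59.
Change = -11 − (-59) = 48.

48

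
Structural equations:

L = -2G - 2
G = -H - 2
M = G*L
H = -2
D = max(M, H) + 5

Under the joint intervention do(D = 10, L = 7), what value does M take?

Under do(D = 10, L = 7), each intervened variable's structural equation is replaced by its fixed value.
G = -H - 2  [with H=-2]  = 0
M = G*L  [with G=0, L=7]  = 0

0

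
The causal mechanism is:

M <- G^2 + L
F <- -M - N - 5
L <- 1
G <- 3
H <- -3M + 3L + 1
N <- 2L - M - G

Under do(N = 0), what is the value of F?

-15

Under do(N=0), the mechanism N <- 2L - M - G is discarded; N is fixed at 0.
M = G^2 + L  [with G=3, L=1]  = 10
F = -M - N - 5  [with M=10, N=0]  = -15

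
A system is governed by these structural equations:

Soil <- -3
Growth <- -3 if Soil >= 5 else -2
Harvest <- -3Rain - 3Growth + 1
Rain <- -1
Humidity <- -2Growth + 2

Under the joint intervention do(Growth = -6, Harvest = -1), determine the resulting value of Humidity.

The joint intervention fixes Growth = -6, Harvest = -1, removing each variable's own equation.
Humidity = -2Growth + 2  [with Growth=-6]  = 14

14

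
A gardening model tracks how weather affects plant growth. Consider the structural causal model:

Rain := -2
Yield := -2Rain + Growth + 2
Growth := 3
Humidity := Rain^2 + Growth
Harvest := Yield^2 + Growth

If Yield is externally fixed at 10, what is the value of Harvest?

Intervening sets Yield = 10 and removes its equation (Yield := -2Rain + Growth + 2).
Harvest = Yield^2 + Growth  [with Yield=10, Growth=3]  = 103

103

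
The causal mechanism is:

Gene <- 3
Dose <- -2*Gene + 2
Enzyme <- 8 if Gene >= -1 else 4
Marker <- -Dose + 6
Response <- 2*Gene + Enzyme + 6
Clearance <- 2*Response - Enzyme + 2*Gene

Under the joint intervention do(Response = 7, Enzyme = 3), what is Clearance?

17

The joint intervention fixes Response = 7, Enzyme = 3, removing each variable's own equation.
Clearance = 2*Response - Enzyme + 2*Gene  [with Response=7, Enzyme=3, Gene=3]  = 17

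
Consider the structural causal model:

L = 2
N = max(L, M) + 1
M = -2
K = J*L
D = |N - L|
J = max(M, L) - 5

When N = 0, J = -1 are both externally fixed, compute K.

-2

Setting N = 0, J = -1 by intervention discards those variables' equations.
K = J*L  [with J=-1, L=2]  = -2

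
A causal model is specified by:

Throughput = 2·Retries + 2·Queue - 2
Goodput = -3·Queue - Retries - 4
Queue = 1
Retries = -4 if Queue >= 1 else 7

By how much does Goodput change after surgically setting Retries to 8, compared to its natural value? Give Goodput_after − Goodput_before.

Under do(Retries=8), the mechanism Retries = -4 if Queue >= 1 else 7 is discarded; Retries is fixed at 8.
Goodput = -3·Queue - Retries - 4  [with Queue=1, Retries=8]  = -15
Without intervention: Retries = -4 if Queue >= 1 else 7  [with Queue=1]  = -4; Goodput = -3·Queue - Retries - 4  [with Queue=1, Retries=-4]  = -3.
Change = -15 − (-3) = -12.

-12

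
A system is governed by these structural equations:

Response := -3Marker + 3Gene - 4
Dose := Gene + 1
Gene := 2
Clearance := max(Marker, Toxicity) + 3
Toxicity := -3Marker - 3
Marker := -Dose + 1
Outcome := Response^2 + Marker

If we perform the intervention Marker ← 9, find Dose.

3

Under do(Marker=9), the mechanism Marker := -Dose + 1 is discarded; Marker is fixed at 9.
Since Dose is not a descendant of the intervened variable, it is unaffected.
Dose = Gene + 1  [with Gene=2]  = 3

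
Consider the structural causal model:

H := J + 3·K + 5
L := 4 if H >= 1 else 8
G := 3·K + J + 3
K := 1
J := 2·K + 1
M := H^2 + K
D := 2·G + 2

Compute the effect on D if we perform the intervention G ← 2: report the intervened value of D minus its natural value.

-14

Intervening sets G = 2 and removes its equation (G := 3·K + J + 3).
D = 2·G + 2  [with G=2]  = 6
Without intervention: J = 2·K + 1  [with K=1]  = 3; G = 3·K + J + 3  [with K=1, J=3]  = 9; D = 2·G + 2  [with G=9]  = 20.
Change = 6 − 20 = -14.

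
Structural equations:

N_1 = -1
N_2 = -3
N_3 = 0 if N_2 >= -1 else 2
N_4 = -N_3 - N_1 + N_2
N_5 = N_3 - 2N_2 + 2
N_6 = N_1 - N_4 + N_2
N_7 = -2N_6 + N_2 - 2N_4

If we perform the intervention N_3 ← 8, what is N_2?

Under do(N_3=8), the mechanism N_3 = 0 if N_2 >= -1 else 2 is discarded; N_3 is fixed at 8.
Since N_2 is not a descendant of the intervened variable, it is unaffected.

-3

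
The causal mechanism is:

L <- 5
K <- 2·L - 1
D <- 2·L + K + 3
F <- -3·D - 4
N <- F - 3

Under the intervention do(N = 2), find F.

The intervention breaks the incoming arrows to N: N <- F - 3 no longer applies, and N = 2.
Since F is not a descendant of the intervened variable, it is unaffected.
K = 2·L - 1  [with L=5]  = 9
D = 2·L + K + 3  [with L=5, K=9]  = 22
F = -3·D - 4  [with D=22]  = -70

-70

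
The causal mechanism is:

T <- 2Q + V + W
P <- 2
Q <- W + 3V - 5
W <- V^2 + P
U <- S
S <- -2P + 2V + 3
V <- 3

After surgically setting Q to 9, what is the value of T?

Under do(Q=9), the mechanism Q <- W + 3V - 5 is discarded; Q is fixed at 9.
W = V^2 + P  [with V=3, P=2]  = 11
T = 2Q + V + W  [with Q=9, V=3, W=11]  = 32

32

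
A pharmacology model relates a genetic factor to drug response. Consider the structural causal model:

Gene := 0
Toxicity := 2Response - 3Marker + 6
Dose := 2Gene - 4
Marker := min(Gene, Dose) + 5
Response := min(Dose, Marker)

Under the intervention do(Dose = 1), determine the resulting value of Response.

1

Under do(Dose=1), the mechanism Dose := 2Gene - 4 is discarded; Dose is fixed at 1.
Marker = min(Gene, Dose) + 5  [with Gene=0, Dose=1]  = 5
Response = min(Dose, Marker)  [with Dose=1, Marker=5]  = 1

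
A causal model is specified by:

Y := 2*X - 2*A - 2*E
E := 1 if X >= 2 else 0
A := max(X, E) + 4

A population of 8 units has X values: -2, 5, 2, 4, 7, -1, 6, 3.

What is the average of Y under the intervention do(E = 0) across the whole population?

-8.75

do(E=0) breaks E's dependence on X. With E=0 fixed, Y across the units is -12, -8, -8, -8, -8, -10, -8, -8, mean -8.75.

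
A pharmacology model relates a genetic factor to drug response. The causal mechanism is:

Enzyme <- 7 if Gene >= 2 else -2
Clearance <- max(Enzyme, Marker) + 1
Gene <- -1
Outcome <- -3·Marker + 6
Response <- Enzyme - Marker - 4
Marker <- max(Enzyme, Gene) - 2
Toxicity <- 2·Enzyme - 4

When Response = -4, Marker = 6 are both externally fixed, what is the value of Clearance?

7

The joint intervention fixes Response = -4, Marker = 6, removing each variable's own equation.
Enzyme = 7 if Gene >= 2 else -2  [with Gene=-1]  = -2
Clearance = max(Enzyme, Marker) + 1  [with Enzyme=-2, Marker=6]  = 7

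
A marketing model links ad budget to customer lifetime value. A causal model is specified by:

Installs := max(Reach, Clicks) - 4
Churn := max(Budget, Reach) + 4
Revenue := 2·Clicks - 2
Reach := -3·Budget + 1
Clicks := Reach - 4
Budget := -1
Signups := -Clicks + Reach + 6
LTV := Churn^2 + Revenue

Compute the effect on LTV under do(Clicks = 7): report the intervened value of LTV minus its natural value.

14

The intervention breaks the incoming arrows to Clicks: Clicks := Reach - 4 no longer applies, and Clicks = 7.
Reach = -3·Budget + 1  [with Budget=-1]  = 4
Churn = max(Budget, Reach) + 4  [with Budget=-1, Reach=4]  = 8
Revenue = 2·Clicks - 2  [with Clicks=7]  = 12
LTV = Churn^2 + Revenue  [with Churn=8, Revenue=12]  = 76
Without intervention: Reach = -3·Budget + 1  [with Budget=-1]  = 4; Clicks = Reach - 4  [with Reach=4]  = 0; Churn = max(Budget, Reach) + 4  [with Budget=-1, Reach=4]  = 8; Revenue = 2·Clicks - 2  [with Clicks=0]  = -2; LTV = Churn^2 + Revenue  [with Churn=8, Revenue=-2]  = 62.
Change = 76 − 62 = 14.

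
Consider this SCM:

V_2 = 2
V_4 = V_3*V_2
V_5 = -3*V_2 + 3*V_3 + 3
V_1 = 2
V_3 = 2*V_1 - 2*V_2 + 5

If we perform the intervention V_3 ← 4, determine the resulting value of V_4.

8

The intervention breaks the incoming arrows to V_3: V_3 = 2*V_1 - 2*V_2 + 5 no longer applies, and V_3 = 4.
V_4 = V_3*V_2  [with V_3=4, V_2=2]  = 8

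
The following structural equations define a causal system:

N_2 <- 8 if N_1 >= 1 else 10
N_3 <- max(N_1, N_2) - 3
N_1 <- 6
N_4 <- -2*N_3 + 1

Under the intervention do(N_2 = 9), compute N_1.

6

Under do(N_2=9), the mechanism N_2 <- 8 if N_1 >= 1 else 10 is discarded; N_2 is fixed at 9.
N_1 is not downstream of the intervention, so its value is determined by the original equations.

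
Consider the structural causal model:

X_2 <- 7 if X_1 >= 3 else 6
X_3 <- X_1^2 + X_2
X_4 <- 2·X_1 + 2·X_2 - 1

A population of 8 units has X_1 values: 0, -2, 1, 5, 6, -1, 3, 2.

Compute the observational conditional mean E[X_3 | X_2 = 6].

8

E[X_3|X_2=6] averages over only the 5 units with X_2=6 (X_1 = 0, -2, 1, -1, 2): X_3 = 6, 10, 7, 7, 10, mean 8.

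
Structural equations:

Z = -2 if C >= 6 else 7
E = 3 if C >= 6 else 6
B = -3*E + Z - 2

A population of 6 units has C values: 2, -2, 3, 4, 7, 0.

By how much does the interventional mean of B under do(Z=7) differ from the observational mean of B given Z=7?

Under do(Z=7), Z's equation is replaced by Z=7 for every unit. Per-unit B: -13, -13, -13, -13, -4, -13. Mean = -11.5.
Observing Z=7 restricts to units where Z's equation naturally yields 7: C ∈ {2, -2, 3, 4, 0}. In that subpopulation B = -13, -13, -13, -13, -13, mean -13.
Difference = -11.5 − (-13) = 1.5.

1.5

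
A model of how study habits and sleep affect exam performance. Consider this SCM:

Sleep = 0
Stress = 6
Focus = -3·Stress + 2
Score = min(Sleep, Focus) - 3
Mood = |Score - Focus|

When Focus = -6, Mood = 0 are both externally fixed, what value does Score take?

-9

The joint intervention fixes Focus = -6, Mood = 0, removing each variable's own equation.
Score = min(Sleep, Focus) - 3  [with Sleep=0, Focus=-6]  = -9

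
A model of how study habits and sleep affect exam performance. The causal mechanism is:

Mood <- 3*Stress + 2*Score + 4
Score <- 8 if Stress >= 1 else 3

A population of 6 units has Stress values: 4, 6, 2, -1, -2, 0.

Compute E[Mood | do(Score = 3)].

The intervention sets Score=3 in all 6 units regardless of Stress. Recomputing Mood per unit gives 22, 28, 16, 7, 4, 10; average 14.5.

14.5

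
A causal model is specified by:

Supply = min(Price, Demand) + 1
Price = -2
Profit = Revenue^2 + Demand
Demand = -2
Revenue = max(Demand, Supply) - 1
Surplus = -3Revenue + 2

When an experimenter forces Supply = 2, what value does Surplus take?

The intervention breaks the incoming arrows to Supply: Supply = min(Price, Demand) + 1 no longer applies, and Supply = 2.
Revenue = max(Demand, Supply) - 1  [with Demand=-2, Supply=2]  = 1
Surplus = -3Revenue + 2  [with Revenue=1]  = -1

-1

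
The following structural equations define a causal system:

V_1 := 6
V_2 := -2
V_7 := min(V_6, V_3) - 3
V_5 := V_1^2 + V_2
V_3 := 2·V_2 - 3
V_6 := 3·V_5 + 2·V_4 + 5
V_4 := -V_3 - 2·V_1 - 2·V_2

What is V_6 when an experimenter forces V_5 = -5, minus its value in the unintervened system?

The intervention breaks the incoming arrows to V_5: V_5 := V_1^2 + V_2 no longer applies, and V_5 = -5.
V_3 = 2·V_2 - 3  [with V_2=-2]  = -7
V_4 = -V_3 - 2·V_1 - 2·V_2  [with V_3=-7, V_1=6, V_2=-2]  = -1
V_6 = 3·V_5 + 2·V_4 + 5  [with V_5=-5, V_4=-1]  = -12
Without intervention: V_3 = 2·V_2 - 3  [with V_2=-2]  = -7; V_4 = -V_3 - 2·V_1 - 2·V_2  [with V_3=-7, V_1=6, V_2=-2]  = -1; V_5 = V_1^2 + V_2  [with V_1=6, V_2=-2]  = 34; V_6 = 3·V_5 + 2·V_4 + 5  [with V_5=34, V_4=-1]  = 105.
Change = -12 − 105 = -117.

-117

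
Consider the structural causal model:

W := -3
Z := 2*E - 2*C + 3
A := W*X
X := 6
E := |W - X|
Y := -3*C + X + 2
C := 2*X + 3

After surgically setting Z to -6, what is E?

The intervention breaks the incoming arrows to Z: Z := 2*E - 2*C + 3 no longer applies, and Z = -6.
Since E is not a descendant of the intervened variable, it is unaffected.
E = |W - X|  [with W=-3, X=6]  = 9

9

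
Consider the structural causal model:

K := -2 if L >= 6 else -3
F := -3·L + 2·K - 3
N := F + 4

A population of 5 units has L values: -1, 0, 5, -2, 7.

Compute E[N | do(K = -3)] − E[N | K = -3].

-3.9

Every unit gets K=-3 under the intervention. N values become -2, -5, -20, 1, -26; E[N|do(K=-3)] = -10.4.
Conditioning on K=-3 selects the 4 unit(s) with L ∈ {-1, 0, 5, -2}. Their N values: -2, -5, -20, 1. Mean = -6.5.
Difference = -10.4 − (-6.5) = -3.9.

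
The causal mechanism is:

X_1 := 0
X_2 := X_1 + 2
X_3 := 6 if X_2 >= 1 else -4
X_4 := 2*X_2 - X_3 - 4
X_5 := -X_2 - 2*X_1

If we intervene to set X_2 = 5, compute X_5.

do(X_2=5) replaces the equation X_2 := X_1 + 2 with the constant X_2 = 5.
X_5 = -X_2 - 2*X_1  [with X_2=5, X_1=0]  = -5

-5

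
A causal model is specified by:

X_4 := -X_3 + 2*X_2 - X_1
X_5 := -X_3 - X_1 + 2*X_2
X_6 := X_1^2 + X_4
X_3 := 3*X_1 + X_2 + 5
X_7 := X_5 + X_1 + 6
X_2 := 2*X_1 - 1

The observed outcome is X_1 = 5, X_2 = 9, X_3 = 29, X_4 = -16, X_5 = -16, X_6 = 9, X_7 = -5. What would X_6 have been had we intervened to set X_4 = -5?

Under do(X_4=-5), the mechanism X_4 := -X_3 + 2*X_2 - X_1 is discarded; X_4 is fixed at -5.
X_6 = X_1^2 + X_4  [with X_1=5, X_4=-5]  = 20

20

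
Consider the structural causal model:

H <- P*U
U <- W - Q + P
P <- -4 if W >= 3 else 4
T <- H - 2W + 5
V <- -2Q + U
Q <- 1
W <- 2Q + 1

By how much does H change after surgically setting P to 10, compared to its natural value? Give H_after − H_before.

112

do(P=10) replaces the equation P <- -4 if W >= 3 else 4 with the constant P = 10.
W = 2Q + 1  [with Q=1]  = 3
U = W - Q + P  [with W=3, Q=1, P=10]  = 12
H = P*U  [with P=10, U=12]  = 120
Without intervention: W = 2Q + 1  [with Q=1]  = 3; P = -4 if W >= 3 else 4  [with W=3]  = -4; U = W - Q + P  [with W=3, Q=1, P=-4]  = -2; H = P*U  [with P=-4, U=-2]  = 8.
Change = 120 − 8 = 112.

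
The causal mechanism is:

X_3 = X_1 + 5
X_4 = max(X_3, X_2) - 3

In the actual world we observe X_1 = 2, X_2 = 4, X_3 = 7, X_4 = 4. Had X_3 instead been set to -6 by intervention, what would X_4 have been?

The intervention breaks the incoming arrows to X_3: X_3 = X_1 + 5 no longer applies, and X_3 = -6.
X_4 = max(X_3, X_2) - 3  [with X_3=-6, X_2=4]  = 1

1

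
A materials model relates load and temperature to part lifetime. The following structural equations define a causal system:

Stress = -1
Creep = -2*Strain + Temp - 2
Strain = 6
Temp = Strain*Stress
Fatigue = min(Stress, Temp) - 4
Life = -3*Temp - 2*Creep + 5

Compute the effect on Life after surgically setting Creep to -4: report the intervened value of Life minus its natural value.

-32

Under do(Creep=-4), the mechanism Creep = -2*Strain + Temp - 2 is discarded; Creep is fixed at -4.
Temp = Strain*Stress  [with Strain=6, Stress=-1]  = -6
Life = -3*Temp - 2*Creep + 5  [with Temp=-6, Creep=-4]  = 31
Without intervention: Temp = Strain*Stress  [with Strain=6, Stress=-1]  = -6; Creep = -2*Strain + Temp - 2  [with Strain=6, Temp=-6]  = -20; Life = -3*Temp - 2*Creep + 5  [with Temp=-6, Creep=-20]  = 63.
Change = 31 − 63 = -32.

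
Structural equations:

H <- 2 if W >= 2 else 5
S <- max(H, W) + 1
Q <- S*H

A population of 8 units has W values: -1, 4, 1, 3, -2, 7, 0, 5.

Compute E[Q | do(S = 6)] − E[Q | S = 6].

The intervention sets S=6 in all 8 units regardless of W. Recomputing Q per unit gives 30, 12, 30, 12, 30, 12, 30, 12; average 21.
E[Q|S=6] averages over only the 5 units with S=6 (W = -1, 1, -2, 0, 5): Q = 30, 30, 30, 30, 12, mean 26.4.
Difference = 21 − 26.4 = -5.4.

-5.4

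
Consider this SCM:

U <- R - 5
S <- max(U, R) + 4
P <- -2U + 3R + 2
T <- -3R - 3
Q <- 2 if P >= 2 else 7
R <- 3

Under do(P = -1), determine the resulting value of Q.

7

The intervention breaks the incoming arrows to P: P <- -2U + 3R + 2 no longer applies, and P = -1.
Q = 2 if P >= 2 else 7  [with P=-1]  = 7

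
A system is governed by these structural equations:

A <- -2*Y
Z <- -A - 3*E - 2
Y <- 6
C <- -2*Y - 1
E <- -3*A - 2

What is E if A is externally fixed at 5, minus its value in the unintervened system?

-51

The intervention breaks the incoming arrows to A: A <- -2*Y no longer applies, and A = 5.
E = -3*A - 2  [with A=5]  = -17
Without intervention: A = -2*Y  [with Y=6]  = -12; E = -3*A - 2  [with A=-12]  = 34.
Change = -17 − 34 = -51.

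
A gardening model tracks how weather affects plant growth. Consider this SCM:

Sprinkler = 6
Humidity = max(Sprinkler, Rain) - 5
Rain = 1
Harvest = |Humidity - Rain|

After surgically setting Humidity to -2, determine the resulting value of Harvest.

3

The intervention breaks the incoming arrows to Humidity: Humidity = max(Sprinkler, Rain) - 5 no longer applies, and Humidity = -2.
Harvest = |Humidity - Rain|  [with Humidity=-2, Rain=1]  = 3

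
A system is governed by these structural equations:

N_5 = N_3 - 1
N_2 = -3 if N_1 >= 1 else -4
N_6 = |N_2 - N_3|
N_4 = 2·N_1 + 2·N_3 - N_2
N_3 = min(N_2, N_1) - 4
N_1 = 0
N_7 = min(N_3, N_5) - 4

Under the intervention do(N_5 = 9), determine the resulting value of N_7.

Under do(N_5=9), the mechanism N_5 = N_3 - 1 is discarded; N_5 is fixed at 9.
N_2 = -3 if N_1 >= 1 else -4  [with N_1=0]  = -4
N_3 = min(N_2, N_1) - 4  [with N_2=-4, N_1=0]  = -8
N_7 = min(N_3, N_5) - 4  [with N_3=-8, N_5=9]  = -12

-12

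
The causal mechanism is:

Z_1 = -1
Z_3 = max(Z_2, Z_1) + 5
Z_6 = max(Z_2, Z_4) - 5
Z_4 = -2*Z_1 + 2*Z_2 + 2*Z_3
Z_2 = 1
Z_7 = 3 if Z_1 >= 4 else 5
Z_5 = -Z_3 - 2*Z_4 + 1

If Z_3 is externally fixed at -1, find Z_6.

-3

The intervention breaks the incoming arrows to Z_3: Z_3 = max(Z_2, Z_1) + 5 no longer applies, and Z_3 = -1.
Z_4 = -2*Z_1 + 2*Z_2 + 2*Z_3  [with Z_1=-1, Z_2=1, Z_3=-1]  = 2
Z_6 = max(Z_2, Z_4) - 5  [with Z_2=1, Z_4=2]  = -3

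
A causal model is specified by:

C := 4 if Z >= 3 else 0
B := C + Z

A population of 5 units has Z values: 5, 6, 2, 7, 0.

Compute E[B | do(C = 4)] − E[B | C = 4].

The intervention sets C=4 in all 5 units regardless of Z. Recomputing B per unit gives 9, 10, 6, 11, 4; average 8.
Conditioning on C=4 selects the 3 unit(s) with Z ∈ {5, 6, 7}. Their B values: 9, 10, 11. Mean = 10.
Difference = 8 − 10 = -2.

-2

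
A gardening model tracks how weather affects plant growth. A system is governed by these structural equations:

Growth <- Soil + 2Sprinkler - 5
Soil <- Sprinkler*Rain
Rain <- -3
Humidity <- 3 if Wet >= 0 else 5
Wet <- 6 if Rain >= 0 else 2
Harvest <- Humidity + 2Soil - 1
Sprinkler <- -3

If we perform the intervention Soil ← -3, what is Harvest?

The intervention breaks the incoming arrows to Soil: Soil <- Sprinkler*Rain no longer applies, and Soil = -3.
Wet = 6 if Rain >= 0 else 2  [with Rain=-3]  = 2
Humidity = 3 if Wet >= 0 else 5  [with Wet=2]  = 3
Harvest = Humidity + 2Soil - 1  [with Humidity=3, Soil=-3]  = -4

-4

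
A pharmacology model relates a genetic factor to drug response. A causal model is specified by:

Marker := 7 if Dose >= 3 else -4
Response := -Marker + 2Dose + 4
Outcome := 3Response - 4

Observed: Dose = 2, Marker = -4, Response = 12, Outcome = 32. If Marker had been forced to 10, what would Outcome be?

-10

Under do(Marker=10), the mechanism Marker := 7 if Dose >= 3 else -4 is discarded; Marker is fixed at 10.
Response = -Marker + 2Dose + 4  [with Marker=10, Dose=2]  = -2
Outcome = 3Response - 4  [with Response=-2]  = -10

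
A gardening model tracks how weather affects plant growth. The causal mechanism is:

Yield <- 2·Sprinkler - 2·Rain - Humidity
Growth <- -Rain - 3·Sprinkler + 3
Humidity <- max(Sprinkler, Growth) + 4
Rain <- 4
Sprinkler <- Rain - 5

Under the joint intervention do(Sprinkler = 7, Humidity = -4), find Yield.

Setting Sprinkler = 7, Humidity = -4 by intervention discards those variables' equations.
Yield = 2·Sprinkler - 2·Rain - Humidity  [with Sprinkler=7, Rain=4, Humidity=-4]  = 10

10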